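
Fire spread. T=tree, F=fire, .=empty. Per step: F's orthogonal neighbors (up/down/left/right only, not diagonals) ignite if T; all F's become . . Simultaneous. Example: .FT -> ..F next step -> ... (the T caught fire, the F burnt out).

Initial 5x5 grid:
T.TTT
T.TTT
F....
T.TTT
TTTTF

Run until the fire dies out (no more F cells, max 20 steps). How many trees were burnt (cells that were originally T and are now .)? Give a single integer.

Step 1: +4 fires, +2 burnt (F count now 4)
Step 2: +4 fires, +4 burnt (F count now 4)
Step 3: +2 fires, +4 burnt (F count now 2)
Step 4: +0 fires, +2 burnt (F count now 0)
Fire out after step 4
Initially T: 16, now '.': 19
Total burnt (originally-T cells now '.'): 10

Answer: 10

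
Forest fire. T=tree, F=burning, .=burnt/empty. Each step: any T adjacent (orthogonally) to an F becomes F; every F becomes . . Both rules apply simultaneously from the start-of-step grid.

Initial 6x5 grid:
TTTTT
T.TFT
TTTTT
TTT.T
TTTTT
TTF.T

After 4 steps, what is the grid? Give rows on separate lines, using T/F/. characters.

Step 1: 6 trees catch fire, 2 burn out
  TTTFT
  T.F.F
  TTTFT
  TTT.T
  TTFTT
  TF..T
Step 2: 8 trees catch fire, 6 burn out
  TTF.F
  T....
  TTF.F
  TTF.T
  TF.FT
  F...T
Step 3: 6 trees catch fire, 8 burn out
  TF...
  T....
  TF...
  TF..F
  F...F
  ....T
Step 4: 4 trees catch fire, 6 burn out
  F....
  T....
  F....
  F....
  .....
  ....F

F....
T....
F....
F....
.....
....F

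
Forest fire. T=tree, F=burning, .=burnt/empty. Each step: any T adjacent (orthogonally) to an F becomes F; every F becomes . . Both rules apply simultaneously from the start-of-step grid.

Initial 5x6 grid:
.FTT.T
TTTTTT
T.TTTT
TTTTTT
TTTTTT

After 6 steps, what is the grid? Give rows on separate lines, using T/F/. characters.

Step 1: 2 trees catch fire, 1 burn out
  ..FT.T
  TFTTTT
  T.TTTT
  TTTTTT
  TTTTTT
Step 2: 3 trees catch fire, 2 burn out
  ...F.T
  F.FTTT
  T.TTTT
  TTTTTT
  TTTTTT
Step 3: 3 trees catch fire, 3 burn out
  .....T
  ...FTT
  F.FTTT
  TTTTTT
  TTTTTT
Step 4: 4 trees catch fire, 3 burn out
  .....T
  ....FT
  ...FTT
  FTFTTT
  TTTTTT
Step 5: 6 trees catch fire, 4 burn out
  .....T
  .....F
  ....FT
  .F.FTT
  FTFTTT
Step 6: 5 trees catch fire, 6 burn out
  .....F
  ......
  .....F
  ....FT
  .F.FTT

.....F
......
.....F
....FT
.F.FTT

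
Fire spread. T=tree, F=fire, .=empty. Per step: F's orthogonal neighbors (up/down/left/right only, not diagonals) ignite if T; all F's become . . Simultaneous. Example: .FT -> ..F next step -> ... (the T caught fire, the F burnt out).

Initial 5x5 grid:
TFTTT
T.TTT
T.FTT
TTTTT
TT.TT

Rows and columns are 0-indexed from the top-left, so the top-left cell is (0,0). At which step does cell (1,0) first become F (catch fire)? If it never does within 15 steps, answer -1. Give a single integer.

Step 1: cell (1,0)='T' (+5 fires, +2 burnt)
Step 2: cell (1,0)='F' (+6 fires, +5 burnt)
  -> target ignites at step 2
Step 3: cell (1,0)='.' (+7 fires, +6 burnt)
Step 4: cell (1,0)='.' (+2 fires, +7 burnt)
Step 5: cell (1,0)='.' (+0 fires, +2 burnt)
  fire out at step 5

2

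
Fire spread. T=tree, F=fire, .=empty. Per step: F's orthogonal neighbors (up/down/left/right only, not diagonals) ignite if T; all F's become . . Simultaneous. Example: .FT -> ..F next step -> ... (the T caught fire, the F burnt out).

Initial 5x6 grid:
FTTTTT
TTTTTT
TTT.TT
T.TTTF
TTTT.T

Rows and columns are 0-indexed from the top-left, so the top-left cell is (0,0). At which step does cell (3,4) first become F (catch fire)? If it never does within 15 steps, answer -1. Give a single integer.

Step 1: cell (3,4)='F' (+5 fires, +2 burnt)
  -> target ignites at step 1
Step 2: cell (3,4)='.' (+6 fires, +5 burnt)
Step 3: cell (3,4)='.' (+8 fires, +6 burnt)
Step 4: cell (3,4)='.' (+5 fires, +8 burnt)
Step 5: cell (3,4)='.' (+1 fires, +5 burnt)
Step 6: cell (3,4)='.' (+0 fires, +1 burnt)
  fire out at step 6

1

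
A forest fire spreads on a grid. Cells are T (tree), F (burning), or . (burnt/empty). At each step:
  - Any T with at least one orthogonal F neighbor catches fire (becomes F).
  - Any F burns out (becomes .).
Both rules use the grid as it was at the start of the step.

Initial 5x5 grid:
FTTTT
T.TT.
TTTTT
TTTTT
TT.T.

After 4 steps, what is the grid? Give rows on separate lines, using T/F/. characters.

Step 1: 2 trees catch fire, 1 burn out
  .FTTT
  F.TT.
  TTTTT
  TTTTT
  TT.T.
Step 2: 2 trees catch fire, 2 burn out
  ..FTT
  ..TT.
  FTTTT
  TTTTT
  TT.T.
Step 3: 4 trees catch fire, 2 burn out
  ...FT
  ..FT.
  .FTTT
  FTTTT
  TT.T.
Step 4: 5 trees catch fire, 4 burn out
  ....F
  ...F.
  ..FTT
  .FTTT
  FT.T.

....F
...F.
..FTT
.FTTT
FT.T.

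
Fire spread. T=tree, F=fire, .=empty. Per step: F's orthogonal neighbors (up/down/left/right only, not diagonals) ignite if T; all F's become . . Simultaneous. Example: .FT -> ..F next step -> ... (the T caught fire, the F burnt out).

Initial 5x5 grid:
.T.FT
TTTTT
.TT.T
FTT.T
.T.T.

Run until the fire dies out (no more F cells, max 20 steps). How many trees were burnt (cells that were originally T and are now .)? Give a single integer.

Answer: 14

Derivation:
Step 1: +3 fires, +2 burnt (F count now 3)
Step 2: +5 fires, +3 burnt (F count now 5)
Step 3: +3 fires, +5 burnt (F count now 3)
Step 4: +3 fires, +3 burnt (F count now 3)
Step 5: +0 fires, +3 burnt (F count now 0)
Fire out after step 5
Initially T: 15, now '.': 24
Total burnt (originally-T cells now '.'): 14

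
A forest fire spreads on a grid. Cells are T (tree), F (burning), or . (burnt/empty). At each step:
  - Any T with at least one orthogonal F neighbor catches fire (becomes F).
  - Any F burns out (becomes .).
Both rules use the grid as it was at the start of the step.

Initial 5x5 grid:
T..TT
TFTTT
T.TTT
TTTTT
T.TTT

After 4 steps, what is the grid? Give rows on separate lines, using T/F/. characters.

Step 1: 2 trees catch fire, 1 burn out
  T..TT
  F.FTT
  T.TTT
  TTTTT
  T.TTT
Step 2: 4 trees catch fire, 2 burn out
  F..TT
  ...FT
  F.FTT
  TTTTT
  T.TTT
Step 3: 5 trees catch fire, 4 burn out
  ...FT
  ....F
  ...FT
  FTFTT
  T.TTT
Step 4: 6 trees catch fire, 5 burn out
  ....F
  .....
  ....F
  .F.FT
  F.FTT

....F
.....
....F
.F.FT
F.FTT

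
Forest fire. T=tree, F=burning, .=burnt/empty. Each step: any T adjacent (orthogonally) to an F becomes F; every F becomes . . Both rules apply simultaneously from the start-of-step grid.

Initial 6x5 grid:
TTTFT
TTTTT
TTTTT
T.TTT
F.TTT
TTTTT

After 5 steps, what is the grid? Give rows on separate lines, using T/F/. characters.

Step 1: 5 trees catch fire, 2 burn out
  TTF.F
  TTTFT
  TTTTT
  F.TTT
  ..TTT
  FTTTT
Step 2: 6 trees catch fire, 5 burn out
  TF...
  TTF.F
  FTTFT
  ..TTT
  ..TTT
  .FTTT
Step 3: 8 trees catch fire, 6 burn out
  F....
  FF...
  .FF.F
  ..TFT
  ..TTT
  ..FTT
Step 4: 5 trees catch fire, 8 burn out
  .....
  .....
  .....
  ..F.F
  ..FFT
  ...FT
Step 5: 2 trees catch fire, 5 burn out
  .....
  .....
  .....
  .....
  ....F
  ....F

.....
.....
.....
.....
....F
....F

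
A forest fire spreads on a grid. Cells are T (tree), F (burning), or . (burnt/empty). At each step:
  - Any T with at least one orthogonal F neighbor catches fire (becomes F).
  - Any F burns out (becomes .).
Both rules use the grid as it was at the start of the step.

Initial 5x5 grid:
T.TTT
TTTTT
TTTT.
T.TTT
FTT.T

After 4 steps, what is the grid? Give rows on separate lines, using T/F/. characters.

Step 1: 2 trees catch fire, 1 burn out
  T.TTT
  TTTTT
  TTTT.
  F.TTT
  .FT.T
Step 2: 2 trees catch fire, 2 burn out
  T.TTT
  TTTTT
  FTTT.
  ..TTT
  ..F.T
Step 3: 3 trees catch fire, 2 burn out
  T.TTT
  FTTTT
  .FTT.
  ..FTT
  ....T
Step 4: 4 trees catch fire, 3 burn out
  F.TTT
  .FTTT
  ..FT.
  ...FT
  ....T

F.TTT
.FTTT
..FT.
...FT
....T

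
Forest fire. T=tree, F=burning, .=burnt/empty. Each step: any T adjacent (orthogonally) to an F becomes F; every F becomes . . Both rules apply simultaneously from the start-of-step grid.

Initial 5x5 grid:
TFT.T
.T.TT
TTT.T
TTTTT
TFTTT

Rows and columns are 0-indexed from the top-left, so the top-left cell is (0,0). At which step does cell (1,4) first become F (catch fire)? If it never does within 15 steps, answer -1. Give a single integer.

Step 1: cell (1,4)='T' (+6 fires, +2 burnt)
Step 2: cell (1,4)='T' (+4 fires, +6 burnt)
Step 3: cell (1,4)='T' (+4 fires, +4 burnt)
Step 4: cell (1,4)='T' (+1 fires, +4 burnt)
Step 5: cell (1,4)='T' (+1 fires, +1 burnt)
Step 6: cell (1,4)='F' (+1 fires, +1 burnt)
  -> target ignites at step 6
Step 7: cell (1,4)='.' (+2 fires, +1 burnt)
Step 8: cell (1,4)='.' (+0 fires, +2 burnt)
  fire out at step 8

6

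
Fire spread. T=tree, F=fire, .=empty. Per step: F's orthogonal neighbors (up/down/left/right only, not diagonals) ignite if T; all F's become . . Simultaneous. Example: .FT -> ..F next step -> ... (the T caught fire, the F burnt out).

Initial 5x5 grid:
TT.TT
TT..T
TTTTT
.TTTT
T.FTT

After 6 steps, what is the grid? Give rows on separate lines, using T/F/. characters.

Step 1: 2 trees catch fire, 1 burn out
  TT.TT
  TT..T
  TTTTT
  .TFTT
  T..FT
Step 2: 4 trees catch fire, 2 burn out
  TT.TT
  TT..T
  TTFTT
  .F.FT
  T...F
Step 3: 3 trees catch fire, 4 burn out
  TT.TT
  TT..T
  TF.FT
  ....F
  T....
Step 4: 3 trees catch fire, 3 burn out
  TT.TT
  TF..T
  F...F
  .....
  T....
Step 5: 3 trees catch fire, 3 burn out
  TF.TT
  F...F
  .....
  .....
  T....
Step 6: 2 trees catch fire, 3 burn out
  F..TF
  .....
  .....
  .....
  T....

F..TF
.....
.....
.....
T....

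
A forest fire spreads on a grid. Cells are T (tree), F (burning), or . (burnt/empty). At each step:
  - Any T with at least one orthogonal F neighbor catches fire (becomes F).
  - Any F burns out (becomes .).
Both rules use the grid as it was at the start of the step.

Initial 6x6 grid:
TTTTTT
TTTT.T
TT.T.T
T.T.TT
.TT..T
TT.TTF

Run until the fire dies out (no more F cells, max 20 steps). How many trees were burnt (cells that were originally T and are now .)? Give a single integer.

Answer: 21

Derivation:
Step 1: +2 fires, +1 burnt (F count now 2)
Step 2: +2 fires, +2 burnt (F count now 2)
Step 3: +2 fires, +2 burnt (F count now 2)
Step 4: +1 fires, +2 burnt (F count now 1)
Step 5: +1 fires, +1 burnt (F count now 1)
Step 6: +1 fires, +1 burnt (F count now 1)
Step 7: +1 fires, +1 burnt (F count now 1)
Step 8: +2 fires, +1 burnt (F count now 2)
Step 9: +3 fires, +2 burnt (F count now 3)
Step 10: +2 fires, +3 burnt (F count now 2)
Step 11: +2 fires, +2 burnt (F count now 2)
Step 12: +1 fires, +2 burnt (F count now 1)
Step 13: +1 fires, +1 burnt (F count now 1)
Step 14: +0 fires, +1 burnt (F count now 0)
Fire out after step 14
Initially T: 26, now '.': 31
Total burnt (originally-T cells now '.'): 21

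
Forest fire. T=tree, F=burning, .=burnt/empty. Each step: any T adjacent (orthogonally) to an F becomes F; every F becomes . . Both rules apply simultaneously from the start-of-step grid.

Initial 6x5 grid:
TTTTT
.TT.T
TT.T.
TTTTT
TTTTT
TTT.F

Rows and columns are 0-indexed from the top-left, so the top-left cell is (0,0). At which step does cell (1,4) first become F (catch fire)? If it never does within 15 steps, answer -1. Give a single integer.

Step 1: cell (1,4)='T' (+1 fires, +1 burnt)
Step 2: cell (1,4)='T' (+2 fires, +1 burnt)
Step 3: cell (1,4)='T' (+2 fires, +2 burnt)
Step 4: cell (1,4)='T' (+4 fires, +2 burnt)
Step 5: cell (1,4)='T' (+3 fires, +4 burnt)
Step 6: cell (1,4)='T' (+3 fires, +3 burnt)
Step 7: cell (1,4)='T' (+2 fires, +3 burnt)
Step 8: cell (1,4)='T' (+2 fires, +2 burnt)
Step 9: cell (1,4)='T' (+2 fires, +2 burnt)
Step 10: cell (1,4)='T' (+1 fires, +2 burnt)
Step 11: cell (1,4)='T' (+1 fires, +1 burnt)
Step 12: cell (1,4)='F' (+1 fires, +1 burnt)
  -> target ignites at step 12
Step 13: cell (1,4)='.' (+0 fires, +1 burnt)
  fire out at step 13

12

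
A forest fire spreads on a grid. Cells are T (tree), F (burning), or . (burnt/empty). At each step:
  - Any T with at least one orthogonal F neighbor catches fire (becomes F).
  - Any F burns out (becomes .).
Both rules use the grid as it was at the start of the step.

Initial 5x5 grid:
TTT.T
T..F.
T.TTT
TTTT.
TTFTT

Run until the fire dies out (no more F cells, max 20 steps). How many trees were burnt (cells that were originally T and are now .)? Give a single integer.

Step 1: +4 fires, +2 burnt (F count now 4)
Step 2: +6 fires, +4 burnt (F count now 6)
Step 3: +1 fires, +6 burnt (F count now 1)
Step 4: +1 fires, +1 burnt (F count now 1)
Step 5: +1 fires, +1 burnt (F count now 1)
Step 6: +1 fires, +1 burnt (F count now 1)
Step 7: +1 fires, +1 burnt (F count now 1)
Step 8: +1 fires, +1 burnt (F count now 1)
Step 9: +0 fires, +1 burnt (F count now 0)
Fire out after step 9
Initially T: 17, now '.': 24
Total burnt (originally-T cells now '.'): 16

Answer: 16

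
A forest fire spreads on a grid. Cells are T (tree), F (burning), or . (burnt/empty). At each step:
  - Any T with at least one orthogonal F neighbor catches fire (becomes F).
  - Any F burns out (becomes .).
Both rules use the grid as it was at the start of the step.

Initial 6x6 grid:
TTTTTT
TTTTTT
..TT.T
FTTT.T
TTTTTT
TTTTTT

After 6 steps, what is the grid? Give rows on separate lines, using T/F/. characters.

Step 1: 2 trees catch fire, 1 burn out
  TTTTTT
  TTTTTT
  ..TT.T
  .FTT.T
  FTTTTT
  TTTTTT
Step 2: 3 trees catch fire, 2 burn out
  TTTTTT
  TTTTTT
  ..TT.T
  ..FT.T
  .FTTTT
  FTTTTT
Step 3: 4 trees catch fire, 3 burn out
  TTTTTT
  TTTTTT
  ..FT.T
  ...F.T
  ..FTTT
  .FTTTT
Step 4: 4 trees catch fire, 4 burn out
  TTTTTT
  TTFTTT
  ...F.T
  .....T
  ...FTT
  ..FTTT
Step 5: 5 trees catch fire, 4 burn out
  TTFTTT
  TF.FTT
  .....T
  .....T
  ....FT
  ...FTT
Step 6: 6 trees catch fire, 5 burn out
  TF.FTT
  F...FT
  .....T
  .....T
  .....F
  ....FT

TF.FTT
F...FT
.....T
.....T
.....F
....FT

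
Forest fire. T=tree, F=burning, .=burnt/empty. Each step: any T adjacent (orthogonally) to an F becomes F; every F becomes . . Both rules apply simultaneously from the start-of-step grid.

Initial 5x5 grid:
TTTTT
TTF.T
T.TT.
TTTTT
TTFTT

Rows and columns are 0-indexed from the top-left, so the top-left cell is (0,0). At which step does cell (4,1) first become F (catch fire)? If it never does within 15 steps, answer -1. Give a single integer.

Step 1: cell (4,1)='F' (+6 fires, +2 burnt)
  -> target ignites at step 1
Step 2: cell (4,1)='.' (+8 fires, +6 burnt)
Step 3: cell (4,1)='.' (+5 fires, +8 burnt)
Step 4: cell (4,1)='.' (+1 fires, +5 burnt)
Step 5: cell (4,1)='.' (+0 fires, +1 burnt)
  fire out at step 5

1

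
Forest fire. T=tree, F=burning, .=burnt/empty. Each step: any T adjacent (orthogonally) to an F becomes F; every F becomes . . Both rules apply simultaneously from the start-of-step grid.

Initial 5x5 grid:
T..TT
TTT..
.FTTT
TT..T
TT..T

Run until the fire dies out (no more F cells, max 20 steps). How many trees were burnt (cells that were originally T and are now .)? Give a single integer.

Step 1: +3 fires, +1 burnt (F count now 3)
Step 2: +5 fires, +3 burnt (F count now 5)
Step 3: +3 fires, +5 burnt (F count now 3)
Step 4: +1 fires, +3 burnt (F count now 1)
Step 5: +1 fires, +1 burnt (F count now 1)
Step 6: +0 fires, +1 burnt (F count now 0)
Fire out after step 6
Initially T: 15, now '.': 23
Total burnt (originally-T cells now '.'): 13

Answer: 13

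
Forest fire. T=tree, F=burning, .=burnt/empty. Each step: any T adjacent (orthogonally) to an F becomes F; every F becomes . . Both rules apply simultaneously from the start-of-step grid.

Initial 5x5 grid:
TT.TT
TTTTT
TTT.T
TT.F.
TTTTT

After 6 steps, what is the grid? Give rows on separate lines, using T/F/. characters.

Step 1: 1 trees catch fire, 1 burn out
  TT.TT
  TTTTT
  TTT.T
  TT...
  TTTFT
Step 2: 2 trees catch fire, 1 burn out
  TT.TT
  TTTTT
  TTT.T
  TT...
  TTF.F
Step 3: 1 trees catch fire, 2 burn out
  TT.TT
  TTTTT
  TTT.T
  TT...
  TF...
Step 4: 2 trees catch fire, 1 burn out
  TT.TT
  TTTTT
  TTT.T
  TF...
  F....
Step 5: 2 trees catch fire, 2 burn out
  TT.TT
  TTTTT
  TFT.T
  F....
  .....
Step 6: 3 trees catch fire, 2 burn out
  TT.TT
  TFTTT
  F.F.T
  .....
  .....

TT.TT
TFTTT
F.F.T
.....
.....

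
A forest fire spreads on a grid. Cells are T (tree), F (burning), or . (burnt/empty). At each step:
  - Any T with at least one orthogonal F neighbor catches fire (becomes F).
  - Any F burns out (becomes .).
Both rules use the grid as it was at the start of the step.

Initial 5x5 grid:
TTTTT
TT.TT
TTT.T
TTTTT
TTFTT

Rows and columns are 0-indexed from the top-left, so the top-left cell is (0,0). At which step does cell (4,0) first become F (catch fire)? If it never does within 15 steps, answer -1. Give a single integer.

Step 1: cell (4,0)='T' (+3 fires, +1 burnt)
Step 2: cell (4,0)='F' (+5 fires, +3 burnt)
  -> target ignites at step 2
Step 3: cell (4,0)='.' (+3 fires, +5 burnt)
Step 4: cell (4,0)='.' (+3 fires, +3 burnt)
Step 5: cell (4,0)='.' (+3 fires, +3 burnt)
Step 6: cell (4,0)='.' (+4 fires, +3 burnt)
Step 7: cell (4,0)='.' (+1 fires, +4 burnt)
Step 8: cell (4,0)='.' (+0 fires, +1 burnt)
  fire out at step 8

2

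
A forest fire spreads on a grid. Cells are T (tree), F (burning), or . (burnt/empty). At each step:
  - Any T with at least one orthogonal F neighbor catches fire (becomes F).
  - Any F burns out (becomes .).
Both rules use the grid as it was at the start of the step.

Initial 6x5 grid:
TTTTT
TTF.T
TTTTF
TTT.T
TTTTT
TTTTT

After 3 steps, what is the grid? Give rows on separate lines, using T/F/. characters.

Step 1: 6 trees catch fire, 2 burn out
  TTFTT
  TF..F
  TTFF.
  TTT.F
  TTTTT
  TTTTT
Step 2: 7 trees catch fire, 6 burn out
  TF.FF
  F....
  TF...
  TTF..
  TTTTF
  TTTTT
Step 3: 6 trees catch fire, 7 burn out
  F....
  .....
  F....
  TF...
  TTFF.
  TTTTF

F....
.....
F....
TF...
TTFF.
TTTTF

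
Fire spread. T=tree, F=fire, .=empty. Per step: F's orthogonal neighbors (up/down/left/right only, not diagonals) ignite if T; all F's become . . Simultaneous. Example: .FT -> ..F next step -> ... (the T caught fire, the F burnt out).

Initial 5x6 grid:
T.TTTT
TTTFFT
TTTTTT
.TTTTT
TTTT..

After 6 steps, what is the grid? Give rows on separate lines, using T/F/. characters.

Step 1: 6 trees catch fire, 2 burn out
  T.TFFT
  TTF..F
  TTTFFT
  .TTTTT
  TTTT..
Step 2: 7 trees catch fire, 6 burn out
  T.F..F
  TF....
  TTF..F
  .TTFFT
  TTTT..
Step 3: 5 trees catch fire, 7 burn out
  T.....
  F.....
  TF....
  .TF..F
  TTTF..
Step 4: 4 trees catch fire, 5 burn out
  F.....
  ......
  F.....
  .F....
  TTF...
Step 5: 1 trees catch fire, 4 burn out
  ......
  ......
  ......
  ......
  TF....
Step 6: 1 trees catch fire, 1 burn out
  ......
  ......
  ......
  ......
  F.....

......
......
......
......
F.....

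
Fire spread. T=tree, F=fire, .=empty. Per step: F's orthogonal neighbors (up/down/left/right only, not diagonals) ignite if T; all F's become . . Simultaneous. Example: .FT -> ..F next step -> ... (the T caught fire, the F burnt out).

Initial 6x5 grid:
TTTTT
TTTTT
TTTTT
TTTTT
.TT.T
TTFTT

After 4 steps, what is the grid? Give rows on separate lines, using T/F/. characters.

Step 1: 3 trees catch fire, 1 burn out
  TTTTT
  TTTTT
  TTTTT
  TTTTT
  .TF.T
  TF.FT
Step 2: 4 trees catch fire, 3 burn out
  TTTTT
  TTTTT
  TTTTT
  TTFTT
  .F..T
  F...F
Step 3: 4 trees catch fire, 4 burn out
  TTTTT
  TTTTT
  TTFTT
  TF.FT
  ....F
  .....
Step 4: 5 trees catch fire, 4 burn out
  TTTTT
  TTFTT
  TF.FT
  F...F
  .....
  .....

TTTTT
TTFTT
TF.FT
F...F
.....
.....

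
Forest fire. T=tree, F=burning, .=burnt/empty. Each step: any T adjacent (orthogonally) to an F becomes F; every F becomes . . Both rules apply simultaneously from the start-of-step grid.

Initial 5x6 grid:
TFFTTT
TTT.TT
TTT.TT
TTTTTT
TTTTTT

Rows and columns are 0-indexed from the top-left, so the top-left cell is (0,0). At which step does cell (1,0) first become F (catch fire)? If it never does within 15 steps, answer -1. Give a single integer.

Step 1: cell (1,0)='T' (+4 fires, +2 burnt)
Step 2: cell (1,0)='F' (+4 fires, +4 burnt)
  -> target ignites at step 2
Step 3: cell (1,0)='.' (+5 fires, +4 burnt)
Step 4: cell (1,0)='.' (+6 fires, +5 burnt)
Step 5: cell (1,0)='.' (+4 fires, +6 burnt)
Step 6: cell (1,0)='.' (+2 fires, +4 burnt)
Step 7: cell (1,0)='.' (+1 fires, +2 burnt)
Step 8: cell (1,0)='.' (+0 fires, +1 burnt)
  fire out at step 8

2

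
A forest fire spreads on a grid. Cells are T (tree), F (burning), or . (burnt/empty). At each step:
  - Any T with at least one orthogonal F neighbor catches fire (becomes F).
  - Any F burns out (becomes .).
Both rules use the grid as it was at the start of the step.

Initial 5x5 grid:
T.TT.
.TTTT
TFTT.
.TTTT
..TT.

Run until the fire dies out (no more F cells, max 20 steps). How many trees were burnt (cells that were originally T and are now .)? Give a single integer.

Step 1: +4 fires, +1 burnt (F count now 4)
Step 2: +3 fires, +4 burnt (F count now 3)
Step 3: +4 fires, +3 burnt (F count now 4)
Step 4: +4 fires, +4 burnt (F count now 4)
Step 5: +0 fires, +4 burnt (F count now 0)
Fire out after step 5
Initially T: 16, now '.': 24
Total burnt (originally-T cells now '.'): 15

Answer: 15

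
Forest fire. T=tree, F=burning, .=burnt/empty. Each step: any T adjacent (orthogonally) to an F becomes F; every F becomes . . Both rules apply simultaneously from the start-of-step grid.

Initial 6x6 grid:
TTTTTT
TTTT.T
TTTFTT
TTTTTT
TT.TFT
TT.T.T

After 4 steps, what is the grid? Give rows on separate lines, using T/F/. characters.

Step 1: 7 trees catch fire, 2 burn out
  TTTTTT
  TTTF.T
  TTF.FT
  TTTFFT
  TT.F.F
  TT.T.T
Step 2: 8 trees catch fire, 7 burn out
  TTTFTT
  TTF..T
  TF...F
  TTF..F
  TT....
  TT.F.F
Step 3: 6 trees catch fire, 8 burn out
  TTF.FT
  TF...F
  F.....
  TF....
  TT....
  TT....
Step 4: 5 trees catch fire, 6 burn out
  TF...F
  F.....
  ......
  F.....
  TF....
  TT....

TF...F
F.....
......
F.....
TF....
TT....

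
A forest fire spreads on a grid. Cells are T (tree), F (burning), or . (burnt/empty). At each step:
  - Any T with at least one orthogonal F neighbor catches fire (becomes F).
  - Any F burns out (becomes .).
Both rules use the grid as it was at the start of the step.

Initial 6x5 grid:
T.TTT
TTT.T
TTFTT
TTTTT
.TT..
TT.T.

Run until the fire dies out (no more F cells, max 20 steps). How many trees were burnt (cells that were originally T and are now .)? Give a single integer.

Step 1: +4 fires, +1 burnt (F count now 4)
Step 2: +7 fires, +4 burnt (F count now 7)
Step 3: +6 fires, +7 burnt (F count now 6)
Step 4: +3 fires, +6 burnt (F count now 3)
Step 5: +1 fires, +3 burnt (F count now 1)
Step 6: +0 fires, +1 burnt (F count now 0)
Fire out after step 6
Initially T: 22, now '.': 29
Total burnt (originally-T cells now '.'): 21

Answer: 21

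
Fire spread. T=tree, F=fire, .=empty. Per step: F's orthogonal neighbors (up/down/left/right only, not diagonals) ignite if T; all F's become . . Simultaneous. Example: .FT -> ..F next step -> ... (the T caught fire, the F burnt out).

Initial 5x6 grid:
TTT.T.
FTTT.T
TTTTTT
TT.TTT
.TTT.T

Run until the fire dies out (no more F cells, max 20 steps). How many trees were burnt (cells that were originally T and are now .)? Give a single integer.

Step 1: +3 fires, +1 burnt (F count now 3)
Step 2: +4 fires, +3 burnt (F count now 4)
Step 3: +4 fires, +4 burnt (F count now 4)
Step 4: +2 fires, +4 burnt (F count now 2)
Step 5: +3 fires, +2 burnt (F count now 3)
Step 6: +3 fires, +3 burnt (F count now 3)
Step 7: +2 fires, +3 burnt (F count now 2)
Step 8: +1 fires, +2 burnt (F count now 1)
Step 9: +0 fires, +1 burnt (F count now 0)
Fire out after step 9
Initially T: 23, now '.': 29
Total burnt (originally-T cells now '.'): 22

Answer: 22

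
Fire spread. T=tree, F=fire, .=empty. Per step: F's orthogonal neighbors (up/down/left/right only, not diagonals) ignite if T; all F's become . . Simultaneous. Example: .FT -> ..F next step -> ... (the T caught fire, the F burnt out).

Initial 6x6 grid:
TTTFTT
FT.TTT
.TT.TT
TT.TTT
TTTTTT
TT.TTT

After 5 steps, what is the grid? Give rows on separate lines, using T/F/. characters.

Step 1: 5 trees catch fire, 2 burn out
  FTF.FT
  .F.FTT
  .TT.TT
  TT.TTT
  TTTTTT
  TT.TTT
Step 2: 4 trees catch fire, 5 burn out
  .F...F
  ....FT
  .FT.TT
  TT.TTT
  TTTTTT
  TT.TTT
Step 3: 4 trees catch fire, 4 burn out
  ......
  .....F
  ..F.FT
  TF.TTT
  TTTTTT
  TT.TTT
Step 4: 4 trees catch fire, 4 burn out
  ......
  ......
  .....F
  F..TFT
  TFTTTT
  TT.TTT
Step 5: 6 trees catch fire, 4 burn out
  ......
  ......
  ......
  ...F.F
  F.FTFT
  TF.TTT

......
......
......
...F.F
F.FTFT
TF.TTT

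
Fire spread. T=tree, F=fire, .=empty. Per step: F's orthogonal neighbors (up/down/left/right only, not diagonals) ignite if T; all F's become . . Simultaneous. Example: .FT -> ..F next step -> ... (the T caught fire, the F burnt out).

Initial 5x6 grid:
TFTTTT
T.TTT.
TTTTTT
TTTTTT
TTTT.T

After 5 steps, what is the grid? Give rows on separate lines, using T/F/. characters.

Step 1: 2 trees catch fire, 1 burn out
  F.FTTT
  T.TTT.
  TTTTTT
  TTTTTT
  TTTT.T
Step 2: 3 trees catch fire, 2 burn out
  ...FTT
  F.FTT.
  TTTTTT
  TTTTTT
  TTTT.T
Step 3: 4 trees catch fire, 3 burn out
  ....FT
  ...FT.
  FTFTTT
  TTTTTT
  TTTT.T
Step 4: 6 trees catch fire, 4 burn out
  .....F
  ....F.
  .F.FTT
  FTFTTT
  TTTT.T
Step 5: 5 trees catch fire, 6 burn out
  ......
  ......
  ....FT
  .F.FTT
  FTFT.T

......
......
....FT
.F.FTT
FTFT.T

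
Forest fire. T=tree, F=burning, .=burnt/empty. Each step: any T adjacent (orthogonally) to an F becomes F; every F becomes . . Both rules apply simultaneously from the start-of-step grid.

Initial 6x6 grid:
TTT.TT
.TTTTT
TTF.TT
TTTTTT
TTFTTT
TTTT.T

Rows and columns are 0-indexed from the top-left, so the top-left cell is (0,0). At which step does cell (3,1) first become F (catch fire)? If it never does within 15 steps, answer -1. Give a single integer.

Step 1: cell (3,1)='T' (+6 fires, +2 burnt)
Step 2: cell (3,1)='F' (+10 fires, +6 burnt)
  -> target ignites at step 2
Step 3: cell (3,1)='.' (+6 fires, +10 burnt)
Step 4: cell (3,1)='.' (+6 fires, +6 burnt)
Step 5: cell (3,1)='.' (+2 fires, +6 burnt)
Step 6: cell (3,1)='.' (+0 fires, +2 burnt)
  fire out at step 6

2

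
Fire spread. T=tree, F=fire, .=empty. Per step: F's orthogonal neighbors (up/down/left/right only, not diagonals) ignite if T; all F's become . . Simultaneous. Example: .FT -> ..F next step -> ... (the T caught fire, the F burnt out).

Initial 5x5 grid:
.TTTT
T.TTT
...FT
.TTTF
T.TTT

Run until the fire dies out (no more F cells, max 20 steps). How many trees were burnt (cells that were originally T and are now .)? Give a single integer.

Step 1: +4 fires, +2 burnt (F count now 4)
Step 2: +5 fires, +4 burnt (F count now 5)
Step 3: +4 fires, +5 burnt (F count now 4)
Step 4: +1 fires, +4 burnt (F count now 1)
Step 5: +0 fires, +1 burnt (F count now 0)
Fire out after step 5
Initially T: 16, now '.': 23
Total burnt (originally-T cells now '.'): 14

Answer: 14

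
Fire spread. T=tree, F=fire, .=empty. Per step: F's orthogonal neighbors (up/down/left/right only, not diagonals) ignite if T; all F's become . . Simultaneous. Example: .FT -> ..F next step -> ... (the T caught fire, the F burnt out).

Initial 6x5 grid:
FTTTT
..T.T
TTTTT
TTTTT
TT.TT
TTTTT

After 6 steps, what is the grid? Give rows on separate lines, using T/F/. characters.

Step 1: 1 trees catch fire, 1 burn out
  .FTTT
  ..T.T
  TTTTT
  TTTTT
  TT.TT
  TTTTT
Step 2: 1 trees catch fire, 1 burn out
  ..FTT
  ..T.T
  TTTTT
  TTTTT
  TT.TT
  TTTTT
Step 3: 2 trees catch fire, 1 burn out
  ...FT
  ..F.T
  TTTTT
  TTTTT
  TT.TT
  TTTTT
Step 4: 2 trees catch fire, 2 burn out
  ....F
  ....T
  TTFTT
  TTTTT
  TT.TT
  TTTTT
Step 5: 4 trees catch fire, 2 burn out
  .....
  ....F
  TF.FT
  TTFTT
  TT.TT
  TTTTT
Step 6: 4 trees catch fire, 4 burn out
  .....
  .....
  F...F
  TF.FT
  TT.TT
  TTTTT

.....
.....
F...F
TF.FT
TT.TT
TTTTT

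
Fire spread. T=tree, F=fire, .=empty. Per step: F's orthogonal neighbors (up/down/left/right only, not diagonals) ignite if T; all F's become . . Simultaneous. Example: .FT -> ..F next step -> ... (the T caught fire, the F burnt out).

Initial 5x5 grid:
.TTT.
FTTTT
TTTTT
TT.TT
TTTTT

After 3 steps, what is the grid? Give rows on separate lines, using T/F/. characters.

Step 1: 2 trees catch fire, 1 burn out
  .TTT.
  .FTTT
  FTTTT
  TT.TT
  TTTTT
Step 2: 4 trees catch fire, 2 burn out
  .FTT.
  ..FTT
  .FTTT
  FT.TT
  TTTTT
Step 3: 5 trees catch fire, 4 burn out
  ..FT.
  ...FT
  ..FTT
  .F.TT
  FTTTT

..FT.
...FT
..FTT
.F.TT
FTTTT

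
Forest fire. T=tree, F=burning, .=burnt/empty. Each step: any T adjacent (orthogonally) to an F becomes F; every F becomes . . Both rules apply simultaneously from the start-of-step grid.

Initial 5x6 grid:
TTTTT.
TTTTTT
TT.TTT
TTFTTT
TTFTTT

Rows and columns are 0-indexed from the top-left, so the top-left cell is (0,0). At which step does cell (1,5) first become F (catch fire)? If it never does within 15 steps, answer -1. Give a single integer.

Step 1: cell (1,5)='T' (+4 fires, +2 burnt)
Step 2: cell (1,5)='T' (+6 fires, +4 burnt)
Step 3: cell (1,5)='T' (+6 fires, +6 burnt)
Step 4: cell (1,5)='T' (+6 fires, +6 burnt)
Step 5: cell (1,5)='F' (+4 fires, +6 burnt)
  -> target ignites at step 5
Step 6: cell (1,5)='.' (+0 fires, +4 burnt)
  fire out at step 6

5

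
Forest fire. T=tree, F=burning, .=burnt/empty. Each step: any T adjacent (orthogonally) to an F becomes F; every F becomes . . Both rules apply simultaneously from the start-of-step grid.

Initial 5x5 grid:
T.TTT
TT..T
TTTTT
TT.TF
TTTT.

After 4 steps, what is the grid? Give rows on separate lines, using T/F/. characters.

Step 1: 2 trees catch fire, 1 burn out
  T.TTT
  TT..T
  TTTTF
  TT.F.
  TTTT.
Step 2: 3 trees catch fire, 2 burn out
  T.TTT
  TT..F
  TTTF.
  TT...
  TTTF.
Step 3: 3 trees catch fire, 3 burn out
  T.TTF
  TT...
  TTF..
  TT...
  TTF..
Step 4: 3 trees catch fire, 3 burn out
  T.TF.
  TT...
  TF...
  TT...
  TF...

T.TF.
TT...
TF...
TT...
TF...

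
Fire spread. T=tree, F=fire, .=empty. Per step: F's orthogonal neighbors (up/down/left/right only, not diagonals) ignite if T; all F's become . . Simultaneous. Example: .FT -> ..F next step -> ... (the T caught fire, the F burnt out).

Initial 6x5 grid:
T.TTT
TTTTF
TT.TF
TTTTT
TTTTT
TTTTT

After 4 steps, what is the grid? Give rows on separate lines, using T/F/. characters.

Step 1: 4 trees catch fire, 2 burn out
  T.TTF
  TTTF.
  TT.F.
  TTTTF
  TTTTT
  TTTTT
Step 2: 4 trees catch fire, 4 burn out
  T.TF.
  TTF..
  TT...
  TTTF.
  TTTTF
  TTTTT
Step 3: 5 trees catch fire, 4 burn out
  T.F..
  TF...
  TT...
  TTF..
  TTTF.
  TTTTF
Step 4: 5 trees catch fire, 5 burn out
  T....
  F....
  TF...
  TF...
  TTF..
  TTTF.

T....
F....
TF...
TF...
TTF..
TTTF.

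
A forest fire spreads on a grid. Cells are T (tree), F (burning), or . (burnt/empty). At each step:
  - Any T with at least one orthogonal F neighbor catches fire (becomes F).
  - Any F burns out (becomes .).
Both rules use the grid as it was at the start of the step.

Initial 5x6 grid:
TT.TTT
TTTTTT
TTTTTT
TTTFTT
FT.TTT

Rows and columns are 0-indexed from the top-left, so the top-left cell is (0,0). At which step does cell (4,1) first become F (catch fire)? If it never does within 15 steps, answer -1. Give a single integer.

Step 1: cell (4,1)='F' (+6 fires, +2 burnt)
  -> target ignites at step 1
Step 2: cell (4,1)='.' (+7 fires, +6 burnt)
Step 3: cell (4,1)='.' (+7 fires, +7 burnt)
Step 4: cell (4,1)='.' (+4 fires, +7 burnt)
Step 5: cell (4,1)='.' (+2 fires, +4 burnt)
Step 6: cell (4,1)='.' (+0 fires, +2 burnt)
  fire out at step 6

1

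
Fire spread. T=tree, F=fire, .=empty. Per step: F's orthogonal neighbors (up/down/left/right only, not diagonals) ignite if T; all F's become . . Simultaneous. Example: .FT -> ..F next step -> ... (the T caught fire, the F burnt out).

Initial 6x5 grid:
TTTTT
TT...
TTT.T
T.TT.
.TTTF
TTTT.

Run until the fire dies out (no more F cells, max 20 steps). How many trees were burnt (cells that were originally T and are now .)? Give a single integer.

Answer: 20

Derivation:
Step 1: +1 fires, +1 burnt (F count now 1)
Step 2: +3 fires, +1 burnt (F count now 3)
Step 3: +3 fires, +3 burnt (F count now 3)
Step 4: +2 fires, +3 burnt (F count now 2)
Step 5: +2 fires, +2 burnt (F count now 2)
Step 6: +2 fires, +2 burnt (F count now 2)
Step 7: +3 fires, +2 burnt (F count now 3)
Step 8: +2 fires, +3 burnt (F count now 2)
Step 9: +1 fires, +2 burnt (F count now 1)
Step 10: +1 fires, +1 burnt (F count now 1)
Step 11: +0 fires, +1 burnt (F count now 0)
Fire out after step 11
Initially T: 21, now '.': 29
Total burnt (originally-T cells now '.'): 20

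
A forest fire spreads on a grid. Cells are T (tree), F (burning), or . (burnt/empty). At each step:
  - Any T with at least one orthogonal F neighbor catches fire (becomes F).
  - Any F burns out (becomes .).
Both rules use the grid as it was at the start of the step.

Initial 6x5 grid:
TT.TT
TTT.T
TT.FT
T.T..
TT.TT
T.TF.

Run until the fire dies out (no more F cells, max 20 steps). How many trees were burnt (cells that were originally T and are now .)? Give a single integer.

Step 1: +3 fires, +2 burnt (F count now 3)
Step 2: +2 fires, +3 burnt (F count now 2)
Step 3: +1 fires, +2 burnt (F count now 1)
Step 4: +1 fires, +1 burnt (F count now 1)
Step 5: +0 fires, +1 burnt (F count now 0)
Fire out after step 5
Initially T: 19, now '.': 18
Total burnt (originally-T cells now '.'): 7

Answer: 7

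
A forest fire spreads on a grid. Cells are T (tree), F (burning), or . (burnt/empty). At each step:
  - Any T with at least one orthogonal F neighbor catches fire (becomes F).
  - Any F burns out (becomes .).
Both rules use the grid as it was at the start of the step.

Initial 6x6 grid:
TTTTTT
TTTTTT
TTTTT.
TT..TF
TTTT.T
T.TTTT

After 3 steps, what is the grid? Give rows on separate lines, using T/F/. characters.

Step 1: 2 trees catch fire, 1 burn out
  TTTTTT
  TTTTTT
  TTTTT.
  TT..F.
  TTTT.F
  T.TTTT
Step 2: 2 trees catch fire, 2 burn out
  TTTTTT
  TTTTTT
  TTTTF.
  TT....
  TTTT..
  T.TTTF
Step 3: 3 trees catch fire, 2 burn out
  TTTTTT
  TTTTFT
  TTTF..
  TT....
  TTTT..
  T.TTF.

TTTTTT
TTTTFT
TTTF..
TT....
TTTT..
T.TTF.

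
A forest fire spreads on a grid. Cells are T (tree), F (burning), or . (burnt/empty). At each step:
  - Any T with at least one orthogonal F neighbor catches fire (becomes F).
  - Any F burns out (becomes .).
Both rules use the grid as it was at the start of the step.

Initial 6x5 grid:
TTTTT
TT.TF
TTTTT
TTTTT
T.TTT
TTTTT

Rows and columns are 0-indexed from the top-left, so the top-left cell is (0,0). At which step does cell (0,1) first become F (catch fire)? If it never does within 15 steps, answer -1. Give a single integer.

Step 1: cell (0,1)='T' (+3 fires, +1 burnt)
Step 2: cell (0,1)='T' (+3 fires, +3 burnt)
Step 3: cell (0,1)='T' (+4 fires, +3 burnt)
Step 4: cell (0,1)='F' (+5 fires, +4 burnt)
  -> target ignites at step 4
Step 5: cell (0,1)='.' (+6 fires, +5 burnt)
Step 6: cell (0,1)='.' (+3 fires, +6 burnt)
Step 7: cell (0,1)='.' (+2 fires, +3 burnt)
Step 8: cell (0,1)='.' (+1 fires, +2 burnt)
Step 9: cell (0,1)='.' (+0 fires, +1 burnt)
  fire out at step 9

4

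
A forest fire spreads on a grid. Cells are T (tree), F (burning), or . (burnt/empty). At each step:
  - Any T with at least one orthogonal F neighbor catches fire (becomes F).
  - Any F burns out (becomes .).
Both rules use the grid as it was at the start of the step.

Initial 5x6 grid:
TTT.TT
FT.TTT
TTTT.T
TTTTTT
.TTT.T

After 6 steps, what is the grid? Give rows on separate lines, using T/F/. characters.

Step 1: 3 trees catch fire, 1 burn out
  FTT.TT
  .F.TTT
  FTTT.T
  TTTTTT
  .TTT.T
Step 2: 3 trees catch fire, 3 burn out
  .FT.TT
  ...TTT
  .FTT.T
  FTTTTT
  .TTT.T
Step 3: 3 trees catch fire, 3 burn out
  ..F.TT
  ...TTT
  ..FT.T
  .FTTTT
  .TTT.T
Step 4: 3 trees catch fire, 3 burn out
  ....TT
  ...TTT
  ...F.T
  ..FTTT
  .FTT.T
Step 5: 3 trees catch fire, 3 burn out
  ....TT
  ...FTT
  .....T
  ...FTT
  ..FT.T
Step 6: 3 trees catch fire, 3 burn out
  ....TT
  ....FT
  .....T
  ....FT
  ...F.T

....TT
....FT
.....T
....FT
...F.T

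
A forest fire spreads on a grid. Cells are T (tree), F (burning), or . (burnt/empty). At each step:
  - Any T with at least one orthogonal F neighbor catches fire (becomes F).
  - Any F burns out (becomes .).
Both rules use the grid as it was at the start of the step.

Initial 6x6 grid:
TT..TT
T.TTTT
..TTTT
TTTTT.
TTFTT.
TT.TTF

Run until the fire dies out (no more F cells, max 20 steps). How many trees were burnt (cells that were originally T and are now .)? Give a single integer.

Step 1: +4 fires, +2 burnt (F count now 4)
Step 2: +7 fires, +4 burnt (F count now 7)
Step 3: +5 fires, +7 burnt (F count now 5)
Step 4: +2 fires, +5 burnt (F count now 2)
Step 5: +2 fires, +2 burnt (F count now 2)
Step 6: +2 fires, +2 burnt (F count now 2)
Step 7: +1 fires, +2 burnt (F count now 1)
Step 8: +0 fires, +1 burnt (F count now 0)
Fire out after step 8
Initially T: 26, now '.': 33
Total burnt (originally-T cells now '.'): 23

Answer: 23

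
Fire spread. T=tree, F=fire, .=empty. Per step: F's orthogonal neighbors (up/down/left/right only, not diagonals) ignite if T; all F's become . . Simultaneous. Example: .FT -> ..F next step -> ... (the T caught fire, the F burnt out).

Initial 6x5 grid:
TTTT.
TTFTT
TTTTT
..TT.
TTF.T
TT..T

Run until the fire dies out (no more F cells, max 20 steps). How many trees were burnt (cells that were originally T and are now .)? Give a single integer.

Answer: 19

Derivation:
Step 1: +6 fires, +2 burnt (F count now 6)
Step 2: +9 fires, +6 burnt (F count now 9)
Step 3: +4 fires, +9 burnt (F count now 4)
Step 4: +0 fires, +4 burnt (F count now 0)
Fire out after step 4
Initially T: 21, now '.': 28
Total burnt (originally-T cells now '.'): 19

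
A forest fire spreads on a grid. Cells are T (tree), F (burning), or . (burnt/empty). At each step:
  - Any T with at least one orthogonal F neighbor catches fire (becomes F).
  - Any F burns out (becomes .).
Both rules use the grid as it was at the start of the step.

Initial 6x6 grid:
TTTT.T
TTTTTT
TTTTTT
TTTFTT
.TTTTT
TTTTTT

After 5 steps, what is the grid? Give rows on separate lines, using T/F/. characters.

Step 1: 4 trees catch fire, 1 burn out
  TTTT.T
  TTTTTT
  TTTFTT
  TTF.FT
  .TTFTT
  TTTTTT
Step 2: 8 trees catch fire, 4 burn out
  TTTT.T
  TTTFTT
  TTF.FT
  TF...F
  .TF.FT
  TTTFTT
Step 3: 10 trees catch fire, 8 burn out
  TTTF.T
  TTF.FT
  TF...F
  F.....
  .F...F
  TTF.FT
Step 4: 6 trees catch fire, 10 burn out
  TTF..T
  TF...F
  F.....
  ......
  ......
  TF...F
Step 5: 4 trees catch fire, 6 burn out
  TF...F
  F.....
  ......
  ......
  ......
  F.....

TF...F
F.....
......
......
......
F.....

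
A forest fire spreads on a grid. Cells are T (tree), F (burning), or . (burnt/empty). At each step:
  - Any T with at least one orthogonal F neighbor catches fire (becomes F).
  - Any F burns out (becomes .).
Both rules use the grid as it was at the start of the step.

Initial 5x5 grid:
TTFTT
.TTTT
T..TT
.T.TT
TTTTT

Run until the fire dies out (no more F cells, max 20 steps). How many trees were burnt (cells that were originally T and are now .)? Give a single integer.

Step 1: +3 fires, +1 burnt (F count now 3)
Step 2: +4 fires, +3 burnt (F count now 4)
Step 3: +2 fires, +4 burnt (F count now 2)
Step 4: +2 fires, +2 burnt (F count now 2)
Step 5: +2 fires, +2 burnt (F count now 2)
Step 6: +2 fires, +2 burnt (F count now 2)
Step 7: +1 fires, +2 burnt (F count now 1)
Step 8: +2 fires, +1 burnt (F count now 2)
Step 9: +0 fires, +2 burnt (F count now 0)
Fire out after step 9
Initially T: 19, now '.': 24
Total burnt (originally-T cells now '.'): 18

Answer: 18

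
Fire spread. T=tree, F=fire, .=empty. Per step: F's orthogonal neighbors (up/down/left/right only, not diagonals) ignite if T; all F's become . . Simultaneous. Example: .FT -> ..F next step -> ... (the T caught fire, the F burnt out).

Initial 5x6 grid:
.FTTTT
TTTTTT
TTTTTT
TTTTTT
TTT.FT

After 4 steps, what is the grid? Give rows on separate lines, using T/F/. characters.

Step 1: 4 trees catch fire, 2 burn out
  ..FTTT
  TFTTTT
  TTTTTT
  TTTTFT
  TTT..F
Step 2: 7 trees catch fire, 4 burn out
  ...FTT
  F.FTTT
  TFTTFT
  TTTF.F
  TTT...
Step 3: 9 trees catch fire, 7 burn out
  ....FT
  ...FFT
  F.FF.F
  TFF...
  TTT...
Step 4: 5 trees catch fire, 9 burn out
  .....F
  .....F
  ......
  F.....
  TFF...

.....F
.....F
......
F.....
TFF...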